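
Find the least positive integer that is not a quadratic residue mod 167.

(2/167) = +1, so 2 is a residue.
(3/167) = +1, so 3 is a residue.
(4/167) = +1, so 4 is a residue.
(5/167) = −1, so 5 is the smallest positive non-residue mod 167.

5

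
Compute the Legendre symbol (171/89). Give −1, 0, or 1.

-1

Euler's criterion: (171/89) ≡ 82^44 (mod 89).
82^2 ≡ 49 (mod 89)
82^4 ≡ 87 (mod 89)
82^8 ≡ 4 (mod 89)
82^16 ≡ 16 (mod 89)
82^32 ≡ 78 (mod 89)
82^44 = 82^(32+8+4) ≡ 88 (mod 89).
Result is 88 ≡ −1, so (171/89) = −1.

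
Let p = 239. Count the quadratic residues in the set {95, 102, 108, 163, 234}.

(95/239) = -1 → non-residue.
(102/239) = +1 → QR.
(108/239) = +1 → QR.
(163/239) = +1 → QR.
(234/239) = -1 → non-residue.
Total quadratic residues among the 5: 3.

3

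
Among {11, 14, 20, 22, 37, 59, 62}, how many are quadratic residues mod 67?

(11/67) = -1 → non-residue.
(14/67) = +1 → QR.
(20/67) = -1 → non-residue.
(22/67) = +1 → QR.
(37/67) = +1 → QR.
(59/67) = +1 → QR.
(62/67) = +1 → QR.
Total quadratic residues among the 7: 5.

5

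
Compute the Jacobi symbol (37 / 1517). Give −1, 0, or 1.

Reciprocity: 37 ≡ 1 and 1517 ≡ 1 (mod 4), so (37/1517) = +(1517/37).
Reduce top mod 37: now compute (0/37).
Top reduces to 0: gcd > 1, so the symbol is 0.

0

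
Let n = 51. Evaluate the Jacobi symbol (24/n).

0

Pull out 2^3: since 51 ≡ 3 (mod 8), (2/51) = -1, so (2/51)^3 = -1.
Reciprocity: 3 ≡ 3 and 51 ≡ 3 (mod 4), so (3/51) = −(51/3).
Reduce top mod 3: now compute (0/3).
Top reduces to 0: gcd > 1, so the symbol is 0.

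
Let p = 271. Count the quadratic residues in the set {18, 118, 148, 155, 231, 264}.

3

(18/271) = +1 → QR.
(118/271) = -1 → non-residue.
(148/271) = +1 → QR.
(155/271) = +1 → QR.
(231/271) = -1 → non-residue.
(264/271) = -1 → non-residue.
Total quadratic residues among the 6: 3.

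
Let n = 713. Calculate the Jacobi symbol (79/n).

1

Reciprocity: 79 ≡ 3 and 713 ≡ 1 (mod 4), so (79/713) = +(713/79).
Reduce top mod 79: now compute (2/79).
Pull out 2: since 79 ≡ 7 (mod 8), (2/79) = +1.
Reached (1/79) = 1. Collecting the sign flips along the way, the symbol is +1.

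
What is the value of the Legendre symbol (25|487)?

1

Reciprocity: 25 ≡ 1 and 487 ≡ 3 (mod 4), so (25/487) = +(487/25).
Reduce top mod 25: now compute (12/25).
Pull out 2^2: since 25 ≡ 1 (mod 8), (2/25) = +1, so (2/25)^2 = +1.
Reciprocity: 3 ≡ 3 and 25 ≡ 1 (mod 4), so (3/25) = +(25/3).
Reduce top mod 3: now compute (1/3).
Reached (1/3) = 1. Collecting the sign flips along the way, the symbol is +1.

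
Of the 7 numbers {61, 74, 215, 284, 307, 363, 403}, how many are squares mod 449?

(61/449) = +1 → QR.
(74/449) = -1 → non-residue.
(215/449) = -1 → non-residue.
(284/449) = -1 → non-residue.
(307/449) = -1 → non-residue.
(363/449) = -1 → non-residue.
(403/449) = +1 → QR.
Total quadratic residues among the 7: 2.

2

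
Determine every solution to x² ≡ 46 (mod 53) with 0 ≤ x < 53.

53 ≡ 1 (mod 4), so we find a root by search.
Trying successive values, 24² = 576 ≡ 46 (mod 53). The other root is 53 − 24 = 29.

24, 29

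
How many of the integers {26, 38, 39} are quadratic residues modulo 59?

(26/59) = +1 → QR.
(38/59) = -1 → non-residue.
(39/59) = -1 → non-residue.
Total quadratic residues among the 3: 1.

1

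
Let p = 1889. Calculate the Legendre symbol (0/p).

0

Top reduces to 0: gcd > 1, so the symbol is 0.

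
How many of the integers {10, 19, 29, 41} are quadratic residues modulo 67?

(10/67) = +1 → QR.
(19/67) = +1 → QR.
(29/67) = +1 → QR.
(41/67) = -1 → non-residue.
Total quadratic residues among the 4: 3.

3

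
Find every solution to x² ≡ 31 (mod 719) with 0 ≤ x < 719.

Since 719 ≡ 3 (mod 4), a square root of 31 is 31^((719+1)/4) = 31^180 mod 719.
Repeated squaring: 31^2≡242, 31^4≡325, 31^8≡651, 31^16≡310, 31^32≡473, 31^64≡120, 31^128≡20 (mod 719).
31^180 = 31^(128+32+16+4) ≡ 104 (mod 719).
Check: 104² = 10816 ≡ 31 (mod 719). The two roots are 104 and 615.

104, 615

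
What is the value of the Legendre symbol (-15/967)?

-1

First reduce: -15 ≡ 952 (mod 967).
Pull out 2^3: since 967 ≡ 7 (mod 8), (2/967) = +1, so (2/967)^3 = +1.
Reciprocity: 119 ≡ 3 and 967 ≡ 3 (mod 4), so (119/967) = −(967/119).
Reduce top mod 119: now compute (15/119).
Reciprocity: 15 ≡ 3 and 119 ≡ 3 (mod 4), so (15/119) = −(119/15).
Reduce top mod 15: now compute (14/15).
Pull out 2: since 15 ≡ 7 (mod 8), (2/15) = +1.
Reciprocity: 7 ≡ 3 and 15 ≡ 3 (mod 4), so (7/15) = −(15/7).
Reduce top mod 7: now compute (1/7).
Reached (1/7) = 1. Collecting the sign flips along the way, the symbol is -1.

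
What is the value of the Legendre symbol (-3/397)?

First reduce: -3 ≡ 394 (mod 397).
Pull out 2: since 397 ≡ 5 (mod 8), (2/397) = -1.
Reciprocity: 197 ≡ 1 and 397 ≡ 1 (mod 4), so (197/397) = +(397/197).
Reduce top mod 197: now compute (3/197).
Reciprocity: 3 ≡ 3 and 197 ≡ 1 (mod 4), so (3/197) = +(197/3).
Reduce top mod 3: now compute (2/3).
Pull out 2: since 3 ≡ 3 (mod 8), (2/3) = -1.
Reached (1/3) = 1. Collecting the sign flips along the way, the symbol is +1.

1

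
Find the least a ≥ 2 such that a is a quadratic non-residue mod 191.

7

(2/191) = +1, so 2 is a residue.
(3/191) = +1, so 3 is a residue.
(4/191) = +1, so 4 is a residue.
(5/191) = +1, so 5 is a residue.
(6/191) = +1, so 6 is a residue.
(7/191) = −1, so 7 is the smallest positive non-residue mod 191.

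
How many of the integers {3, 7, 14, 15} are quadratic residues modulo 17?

(3/17) = -1 → non-residue.
(7/17) = -1 → non-residue.
(14/17) = -1 → non-residue.
(15/17) = +1 → QR.
Total quadratic residues among the 4: 1.

1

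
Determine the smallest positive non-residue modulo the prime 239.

(2/239) = +1, so 2 is a residue.
(3/239) = +1, so 3 is a residue.
(4/239) = +1, so 4 is a residue.
(5/239) = +1, so 5 is a residue.
(6/239) = +1, so 6 is a residue.
(7/239) = −1, so 7 is the smallest positive non-residue mod 239.

7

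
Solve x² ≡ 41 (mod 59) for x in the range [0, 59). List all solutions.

10, 49

Since 59 ≡ 3 (mod 4), a square root of 41 is 41^((59+1)/4) = 41^15 mod 59.
Repeated squaring: 41^2≡29, 41^4≡15, 41^8≡48 (mod 59).
41^15 = 41^(8+4+2+1) ≡ 49 (mod 59).
Check: 49² = 2401 ≡ 41 (mod 59). The two roots are 10 and 49.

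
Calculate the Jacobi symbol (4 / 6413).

1

Pull out 2^2: since 6413 ≡ 5 (mod 8), (2/6413) = -1, so (2/6413)^2 = +1.
Reached (1/6413) = 1. Collecting the sign flips along the way, the symbol is +1.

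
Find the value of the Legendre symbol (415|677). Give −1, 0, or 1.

1

Euler's criterion: (415/677) ≡ 415^338 (mod 677).
415^2 ≡ 267 (mod 677)
415^4 ≡ 204 (mod 677)
415^8 ≡ 319 (mod 677)
415^16 ≡ 211 (mod 677)
415^32 ≡ 516 (mod 677)
415^64 ≡ 195 (mod 677)
415^128 ≡ 113 (mod 677)
415^256 ≡ 583 (mod 677)
415^338 = 415^(256+64+16+2) ≡ 1 (mod 677).
Result is 1, so (415/677) = 1.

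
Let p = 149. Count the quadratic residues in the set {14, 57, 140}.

(14/149) = -1 → non-residue.
(57/149) = -1 → non-residue.
(140/149) = +1 → QR.
Total quadratic residues among the 3: 1.

1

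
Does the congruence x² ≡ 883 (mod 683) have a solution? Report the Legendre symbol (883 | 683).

-1

First reduce: 883 ≡ 200 (mod 683).
Pull out 2^3: since 683 ≡ 3 (mod 8), (2/683) = -1, so (2/683)^3 = -1.
Reciprocity: 25 ≡ 1 and 683 ≡ 3 (mod 4), so (25/683) = +(683/25).
Reduce top mod 25: now compute (8/25).
Pull out 2^3: since 25 ≡ 1 (mod 8), (2/25) = +1, so (2/25)^3 = +1.
Reached (1/25) = 1. Collecting the sign flips along the way, the symbol is -1.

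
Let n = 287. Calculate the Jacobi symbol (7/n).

Reciprocity: 7 ≡ 3 and 287 ≡ 3 (mod 4), so (7/287) = −(287/7).
Reduce top mod 7: now compute (0/7).
Top reduces to 0: gcd > 1, so the symbol is 0.

0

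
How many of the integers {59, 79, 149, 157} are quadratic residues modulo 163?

0

(59/163) = -1 → non-residue.
(79/163) = -1 → non-residue.
(149/163) = -1 → non-residue.
(157/163) = -1 → non-residue.
Total quadratic residues among the 4: 0.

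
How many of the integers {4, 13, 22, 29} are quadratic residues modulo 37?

1

(4/37) = +1 → QR.
(13/37) = -1 → non-residue.
(22/37) = -1 → non-residue.
(29/37) = -1 → non-residue.
Total quadratic residues among the 4: 1.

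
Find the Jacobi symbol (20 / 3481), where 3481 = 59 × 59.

Pull out 2^2: since 3481 ≡ 1 (mod 8), (2/3481) = +1, so (2/3481)^2 = +1.
Reciprocity: 5 ≡ 1 and 3481 ≡ 1 (mod 4), so (5/3481) = +(3481/5).
Reduce top mod 5: now compute (1/5).
Reached (1/5) = 1. Collecting the sign flips along the way, the symbol is +1.

1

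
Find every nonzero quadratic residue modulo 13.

1,3,4,9,10,12

Square k = 1,…,6 (k and 13−k give the same square):
1²=1, 2²=4, 3²=9, 4²≡3, 5²≡12, 6²≡10 (mod 13).
So the quadratic residues mod 13 are {1, 3, 4, 9, 10, 12}.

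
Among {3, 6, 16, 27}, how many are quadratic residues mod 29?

(3/29) = -1 → non-residue.
(6/29) = +1 → QR.
(16/29) = +1 → QR.
(27/29) = -1 → non-residue.
Total quadratic residues among the 4: 2.

2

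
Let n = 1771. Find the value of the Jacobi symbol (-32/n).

1

First reduce: -32 ≡ 1739 (mod 1771).
Reciprocity: 1739 ≡ 3 and 1771 ≡ 3 (mod 4), so (1739/1771) = −(1771/1739).
Reduce top mod 1739: now compute (32/1739).
Pull out 2^5: since 1739 ≡ 3 (mod 8), (2/1739) = -1, so (2/1739)^5 = -1.
Reached (1/1739) = 1. Collecting the sign flips along the way, the symbol is +1.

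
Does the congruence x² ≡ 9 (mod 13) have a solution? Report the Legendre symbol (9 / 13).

1

Reciprocity: 9 ≡ 1 and 13 ≡ 1 (mod 4), so (9/13) = +(13/9).
Reduce top mod 9: now compute (4/9).
Pull out 2^2: since 9 ≡ 1 (mod 8), (2/9) = +1, so (2/9)^2 = +1.
Reached (1/9) = 1. Collecting the sign flips along the way, the symbol is +1.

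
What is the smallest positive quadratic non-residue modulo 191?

(2/191) = +1, so 2 is a residue.
(3/191) = +1, so 3 is a residue.
(4/191) = +1, so 4 is a residue.
(5/191) = +1, so 5 is a residue.
(6/191) = +1, so 6 is a residue.
(7/191) = −1, so 7 is the smallest positive non-residue mod 191.

7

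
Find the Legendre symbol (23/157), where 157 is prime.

Euler's criterion: (23/157) ≡ 23^78 (mod 157).
23^2 ≡ 58 (mod 157)
23^4 ≡ 67 (mod 157)
23^8 ≡ 93 (mod 157)
23^16 ≡ 14 (mod 157)
23^32 ≡ 39 (mod 157)
23^64 ≡ 108 (mod 157)
23^78 = 23^(64+8+4+2) ≡ 156 (mod 157).
Result is 156 ≡ −1, so (23/157) = −1.

-1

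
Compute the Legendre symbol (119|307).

1

Reciprocity: 119 ≡ 3 and 307 ≡ 3 (mod 4), so (119/307) = −(307/119).
Reduce top mod 119: now compute (69/119).
Reciprocity: 69 ≡ 1 and 119 ≡ 3 (mod 4), so (69/119) = +(119/69).
Reduce top mod 69: now compute (50/69).
Pull out 2: since 69 ≡ 5 (mod 8), (2/69) = -1.
Reciprocity: 25 ≡ 1 and 69 ≡ 1 (mod 4), so (25/69) = +(69/25).
Reduce top mod 25: now compute (19/25).
Reciprocity: 19 ≡ 3 and 25 ≡ 1 (mod 4), so (19/25) = +(25/19).
Reduce top mod 19: now compute (6/19).
Pull out 2: since 19 ≡ 3 (mod 8), (2/19) = -1.
Reciprocity: 3 ≡ 3 and 19 ≡ 3 (mod 4), so (3/19) = −(19/3).
Reduce top mod 3: now compute (1/3).
Reached (1/3) = 1. Collecting the sign flips along the way, the symbol is +1.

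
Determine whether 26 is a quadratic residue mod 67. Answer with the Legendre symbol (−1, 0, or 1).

1

Euler's criterion: (26/67) ≡ 26^33 (mod 67).
26^2 ≡ 6 (mod 67)
26^4 ≡ 36 (mod 67)
26^8 ≡ 23 (mod 67)
26^16 ≡ 60 (mod 67)
26^32 ≡ 49 (mod 67)
26^33 = 26^(32+1) ≡ 1 (mod 67).
Result is 1, so (26/67) = 1.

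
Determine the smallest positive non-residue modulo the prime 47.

5

(2/47) = +1, so 2 is a residue.
(3/47) = +1, so 3 is a residue.
(4/47) = +1, so 4 is a residue.
(5/47) = −1, so 5 is the smallest positive non-residue mod 47.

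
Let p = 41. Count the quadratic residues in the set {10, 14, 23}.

(10/41) = +1 → QR.
(14/41) = -1 → non-residue.
(23/41) = +1 → QR.
Total quadratic residues among the 3: 2.

2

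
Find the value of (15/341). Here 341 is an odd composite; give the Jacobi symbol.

Reciprocity: 15 ≡ 3 and 341 ≡ 1 (mod 4), so (15/341) = +(341/15).
Reduce top mod 15: now compute (11/15).
Reciprocity: 11 ≡ 3 and 15 ≡ 3 (mod 4), so (11/15) = −(15/11).
Reduce top mod 11: now compute (4/11).
Pull out 2^2: since 11 ≡ 3 (mod 8), (2/11) = -1, so (2/11)^2 = +1.
Reached (1/11) = 1. Collecting the sign flips along the way, the symbol is -1.

-1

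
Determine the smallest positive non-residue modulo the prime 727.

(2/727) = +1, so 2 is a residue.
(3/727) = −1, so 3 is the smallest positive non-residue mod 727.

3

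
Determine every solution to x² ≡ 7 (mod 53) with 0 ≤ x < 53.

53 ≡ 1 (mod 4), so we find a root by search.
Trying successive values, 22² = 484 ≡ 7 (mod 53). The other root is 53 − 22 = 31.

22, 31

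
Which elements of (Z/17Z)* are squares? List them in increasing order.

Square k = 1,…,8 (k and 17−k give the same square):
1²=1, 2²=4, 3²=9, 4²=16, 5²≡8, 6²≡2, 7²≡15, 8²≡13 (mod 17).
So the quadratic residues mod 17 are {1, 2, 4, 8, 9, 13, 15, 16}.

1,2,4,8,9,13,15,16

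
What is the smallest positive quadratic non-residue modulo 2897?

3

(2/2897) = +1, so 2 is a residue.
(3/2897) = −1, so 3 is the smallest positive non-residue mod 2897.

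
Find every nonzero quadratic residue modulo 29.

Square k = 1,…,14 (k and 29−k give the same square):
1²=1, 2²=4, 3²=9, 4²=16, 5²=25, 6²≡7, 7²≡20, 8²≡6, 9²≡23, 10²≡13, 11²≡5, 12²≡28, 13²≡24, 14²≡22 (mod 29).
So the quadratic residues mod 29 are {1, 4, 5, 6, 7, 9, 13, 16, 20, 22, 23, 24, 25, 28}.

1,4,5,6,7,9,13,16,20,22,23,24,25,28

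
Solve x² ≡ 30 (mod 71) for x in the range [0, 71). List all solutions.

Since 71 ≡ 3 (mod 4), a square root of 30 is 30^((71+1)/4) = 30^18 mod 71.
Repeated squaring: 30^2≡48, 30^4≡32, 30^8≡30, 30^16≡48 (mod 71).
30^18 = 30^(16+2) ≡ 32 (mod 71).
Check: 32² = 1024 ≡ 30 (mod 71). The two roots are 32 and 39.

32, 39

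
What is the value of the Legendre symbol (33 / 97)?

Reciprocity: 33 ≡ 1 and 97 ≡ 1 (mod 4), so (33/97) = +(97/33).
Reduce top mod 33: now compute (31/33).
Reciprocity: 31 ≡ 3 and 33 ≡ 1 (mod 4), so (31/33) = +(33/31).
Reduce top mod 31: now compute (2/31).
Pull out 2: since 31 ≡ 7 (mod 8), (2/31) = +1.
Reached (1/31) = 1. Collecting the sign flips along the way, the symbol is +1.

1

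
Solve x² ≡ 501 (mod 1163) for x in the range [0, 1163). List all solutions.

Since 1163 ≡ 3 (mod 4), a square root of 501 is 501^((1163+1)/4) = 501^291 mod 1163.
Repeated squaring: 501^2≡956, 501^4≡981, 501^8≡560, 501^16≡753, 501^32≡628, 501^64≡127, 501^128≡1010, 501^256≡149 (mod 1163).
501^291 = 501^(256+32+2+1) ≡ 596 (mod 1163).
Check: 596² = 355216 ≡ 501 (mod 1163). The two roots are 567 and 596.

567, 596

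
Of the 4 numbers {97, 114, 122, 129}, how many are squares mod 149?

2

(97/149) = -1 → non-residue.
(114/149) = +1 → QR.
(122/149) = -1 → non-residue.
(129/149) = +1 → QR.
Total quadratic residues among the 4: 2.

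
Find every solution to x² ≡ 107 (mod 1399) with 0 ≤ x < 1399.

191, 1208

Since 1399 ≡ 3 (mod 4), a square root of 107 is 107^((1399+1)/4) = 107^350 mod 1399.
Repeated squaring: 107^2≡257, 107^4≡296, 107^8≡878, 107^16≡35, 107^32≡1225, 107^64≡897, 107^128≡184, 107^256≡280 (mod 1399).
107^350 = 107^(256+64+16+8+4+2) ≡ 191 (mod 1399).
Check: 191² = 36481 ≡ 107 (mod 1399). The two roots are 191 and 1208.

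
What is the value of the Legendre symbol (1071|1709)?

Reciprocity: 1071 ≡ 3 and 1709 ≡ 1 (mod 4), so (1071/1709) = +(1709/1071).
Reduce top mod 1071: now compute (638/1071).
Pull out 2: since 1071 ≡ 7 (mod 8), (2/1071) = +1.
Reciprocity: 319 ≡ 3 and 1071 ≡ 3 (mod 4), so (319/1071) = −(1071/319).
Reduce top mod 319: now compute (114/319).
Pull out 2: since 319 ≡ 7 (mod 8), (2/319) = +1.
Reciprocity: 57 ≡ 1 and 319 ≡ 3 (mod 4), so (57/319) = +(319/57).
Reduce top mod 57: now compute (34/57).
Pull out 2: since 57 ≡ 1 (mod 8), (2/57) = +1.
Reciprocity: 17 ≡ 1 and 57 ≡ 1 (mod 4), so (17/57) = +(57/17).
Reduce top mod 17: now compute (6/17).
Pull out 2: since 17 ≡ 1 (mod 8), (2/17) = +1.
Reciprocity: 3 ≡ 3 and 17 ≡ 1 (mod 4), so (3/17) = +(17/3).
Reduce top mod 3: now compute (2/3).
Pull out 2: since 3 ≡ 3 (mod 8), (2/3) = -1.
Reached (1/3) = 1. Collecting the sign flips along the way, the symbol is +1.

1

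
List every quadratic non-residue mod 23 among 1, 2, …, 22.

5,7,10,11,14,15,17,19,20,21,22

Square k = 1,…,11 (k and 23−k give the same square):
1²=1, 2²=4, 3²=9, 4²=16, 5²≡2, 6²≡13, 7²≡3, 8²≡18, 9²≡12, 10²≡8, 11²≡6 (mod 23).
The residues are {1, 2, 3, 4, 6, 8, 9, 12, 13, 16, 18}; the non-residues are the remaining 11 nonzero classes.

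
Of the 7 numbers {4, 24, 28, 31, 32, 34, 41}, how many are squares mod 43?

4

(4/43) = +1 → QR.
(24/43) = +1 → QR.
(28/43) = -1 → non-residue.
(31/43) = +1 → QR.
(32/43) = -1 → non-residue.
(34/43) = -1 → non-residue.
(41/43) = +1 → QR.
Total quadratic residues among the 7: 4.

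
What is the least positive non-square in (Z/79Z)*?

(2/79) = +1, so 2 is a residue.
(3/79) = −1, so 3 is the smallest positive non-residue mod 79.

3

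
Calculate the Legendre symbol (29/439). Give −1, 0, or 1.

1

Reciprocity: 29 ≡ 1 and 439 ≡ 3 (mod 4), so (29/439) = +(439/29).
Reduce top mod 29: now compute (4/29).
Pull out 2^2: since 29 ≡ 5 (mod 8), (2/29) = -1, so (2/29)^2 = +1.
Reached (1/29) = 1. Collecting the sign flips along the way, the symbol is +1.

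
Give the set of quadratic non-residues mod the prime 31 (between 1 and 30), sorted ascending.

Square k = 1,…,15 (k and 31−k give the same square):
1²=1, 2²=4, 3²=9, 4²=16, 5²=25, 6²≡5, 7²≡18, 8²≡2, 9²≡19, 10²≡7, 11²≡28, 12²≡20, 13²≡14, 14²≡10, 15²≡8 (mod 31).
The residues are {1, 2, 4, 5, 7, 8, 9, 10, 14, 16, 18, 19, 20, 25, 28}; the non-residues are the remaining 15 nonzero classes.

3, 6, 11, 12, 13, 15, 17, 21, 22, 23, 24, 26, 27, 29, 30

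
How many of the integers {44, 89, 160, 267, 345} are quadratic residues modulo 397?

(44/397) = +1 → QR.
(89/397) = -1 → non-residue.
(160/397) = +1 → QR.
(267/397) = -1 → non-residue.
(345/397) = -1 → non-residue.
Total quadratic residues among the 5: 2.

2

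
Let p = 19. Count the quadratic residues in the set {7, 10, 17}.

2

(7/19) = +1 → QR.
(10/19) = -1 → non-residue.
(17/19) = +1 → QR.
Total quadratic residues among the 3: 2.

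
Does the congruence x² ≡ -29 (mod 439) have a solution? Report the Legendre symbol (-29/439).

-1

Euler's criterion: (-29/439) ≡ 410^219 (mod 439).
410^2 ≡ 402 (mod 439)
410^4 ≡ 52 (mod 439)
410^8 ≡ 70 (mod 439)
410^16 ≡ 71 (mod 439)
410^32 ≡ 212 (mod 439)
410^64 ≡ 166 (mod 439)
410^128 ≡ 338 (mod 439)
410^219 = 410^(128+64+16+8+2+1) ≡ 438 (mod 439).
Result is 438 ≡ −1, so (-29/439) = −1.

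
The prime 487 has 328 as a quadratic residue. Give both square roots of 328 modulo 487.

Since 487 ≡ 3 (mod 4), a square root of 328 is 328^((487+1)/4) = 328^122 mod 487.
Repeated squaring: 328^2≡444, 328^4≡388, 328^8≡61, 328^16≡312, 328^32≡431, 328^64≡214 (mod 487).
328^122 = 328^(64+32+16+8+2) ≡ 139 (mod 487).
Check: 139² = 19321 ≡ 328 (mod 487). The two roots are 139 and 348.

139, 348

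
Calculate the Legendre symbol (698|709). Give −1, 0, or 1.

Pull out 2: since 709 ≡ 5 (mod 8), (2/709) = -1.
Reciprocity: 349 ≡ 1 and 709 ≡ 1 (mod 4), so (349/709) = +(709/349).
Reduce top mod 349: now compute (11/349).
Reciprocity: 11 ≡ 3 and 349 ≡ 1 (mod 4), so (11/349) = +(349/11).
Reduce top mod 11: now compute (8/11).
Pull out 2^3: since 11 ≡ 3 (mod 8), (2/11) = -1, so (2/11)^3 = -1.
Reached (1/11) = 1. Collecting the sign flips along the way, the symbol is +1.

1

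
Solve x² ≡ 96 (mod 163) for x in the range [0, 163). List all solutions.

52, 111

Since 163 ≡ 3 (mod 4), a square root of 96 is 96^((163+1)/4) = 96^41 mod 163.
Repeated squaring: 96^2≡88, 96^4≡83, 96^8≡43, 96^16≡56, 96^32≡39 (mod 163).
96^41 = 96^(32+8+1) ≡ 111 (mod 163).
Check: 111² = 12321 ≡ 96 (mod 163). The two roots are 52 and 111.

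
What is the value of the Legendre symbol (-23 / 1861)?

-1

First reduce: -23 ≡ 1838 (mod 1861).
Pull out 2: since 1861 ≡ 5 (mod 8), (2/1861) = -1.
Reciprocity: 919 ≡ 3 and 1861 ≡ 1 (mod 4), so (919/1861) = +(1861/919).
Reduce top mod 919: now compute (23/919).
Reciprocity: 23 ≡ 3 and 919 ≡ 3 (mod 4), so (23/919) = −(919/23).
Reduce top mod 23: now compute (22/23).
Pull out 2: since 23 ≡ 7 (mod 8), (2/23) = +1.
Reciprocity: 11 ≡ 3 and 23 ≡ 3 (mod 4), so (11/23) = −(23/11).
Reduce top mod 11: now compute (1/11).
Reached (1/11) = 1. Collecting the sign flips along the way, the symbol is -1.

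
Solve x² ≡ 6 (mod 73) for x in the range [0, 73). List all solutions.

73 ≡ 1 (mod 4), so we find a root by search.
Trying successive values, 15² = 225 ≡ 6 (mod 73). The other root is 73 − 15 = 58.

15, 58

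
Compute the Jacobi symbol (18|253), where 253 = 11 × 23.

-1

Pull out 2: since 253 ≡ 5 (mod 8), (2/253) = -1.
Reciprocity: 9 ≡ 1 and 253 ≡ 1 (mod 4), so (9/253) = +(253/9).
Reduce top mod 9: now compute (1/9).
Reached (1/9) = 1. Collecting the sign flips along the way, the symbol is -1.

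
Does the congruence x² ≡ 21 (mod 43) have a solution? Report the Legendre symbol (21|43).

Reciprocity: 21 ≡ 1 and 43 ≡ 3 (mod 4), so (21/43) = +(43/21).
Reduce top mod 21: now compute (1/21).
Reached (1/21) = 1. Collecting the sign flips along the way, the symbol is +1.

1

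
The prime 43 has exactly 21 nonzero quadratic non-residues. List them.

Square k = 1,…,21 (k and 43−k give the same square):
1²=1, 2²=4, 3²=9, 4²=16, 5²=25, 6²=36, 7²≡6, 8²≡21, 9²≡38, 10²≡14, 11²≡35, 12²≡15, 13²≡40, 14²≡24, 15²≡10, 16²≡41, 17²≡31, 18²≡23, 19²≡17, 20²≡13, 21²≡11 (mod 43).
The residues are {1, 4, 6, 9, 10, 11, 13, 14, 15, 16, 17, 21, 23, 24, 25, 31, 35, 36, 38, 40, 41}; the non-residues are the remaining 21 nonzero classes.

2,3,5,7,8,12,18,19,20,22,26,27,28,29,30,32,33,34,37,39,42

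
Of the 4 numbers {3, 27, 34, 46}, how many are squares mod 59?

3

(3/59) = +1 → QR.
(27/59) = +1 → QR.
(34/59) = -1 → non-residue.
(46/59) = +1 → QR.
Total quadratic residues among the 4: 3.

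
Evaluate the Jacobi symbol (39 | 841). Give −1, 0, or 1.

Reciprocity: 39 ≡ 3 and 841 ≡ 1 (mod 4), so (39/841) = +(841/39).
Reduce top mod 39: now compute (22/39).
Pull out 2: since 39 ≡ 7 (mod 8), (2/39) = +1.
Reciprocity: 11 ≡ 3 and 39 ≡ 3 (mod 4), so (11/39) = −(39/11).
Reduce top mod 11: now compute (6/11).
Pull out 2: since 11 ≡ 3 (mod 8), (2/11) = -1.
Reciprocity: 3 ≡ 3 and 11 ≡ 3 (mod 4), so (3/11) = −(11/3).
Reduce top mod 3: now compute (2/3).
Pull out 2: since 3 ≡ 3 (mod 8), (2/3) = -1.
Reached (1/3) = 1. Collecting the sign flips along the way, the symbol is +1.

1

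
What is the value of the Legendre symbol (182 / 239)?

Pull out 2: since 239 ≡ 7 (mod 8), (2/239) = +1.
Reciprocity: 91 ≡ 3 and 239 ≡ 3 (mod 4), so (91/239) = −(239/91).
Reduce top mod 91: now compute (57/91).
Reciprocity: 57 ≡ 1 and 91 ≡ 3 (mod 4), so (57/91) = +(91/57).
Reduce top mod 57: now compute (34/57).
Pull out 2: since 57 ≡ 1 (mod 8), (2/57) = +1.
Reciprocity: 17 ≡ 1 and 57 ≡ 1 (mod 4), so (17/57) = +(57/17).
Reduce top mod 17: now compute (6/17).
Pull out 2: since 17 ≡ 1 (mod 8), (2/17) = +1.
Reciprocity: 3 ≡ 3 and 17 ≡ 1 (mod 4), so (3/17) = +(17/3).
Reduce top mod 3: now compute (2/3).
Pull out 2: since 3 ≡ 3 (mod 8), (2/3) = -1.
Reached (1/3) = 1. Collecting the sign flips along the way, the symbol is +1.

1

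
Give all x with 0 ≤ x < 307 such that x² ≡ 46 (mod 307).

Since 307 ≡ 3 (mod 4), a square root of 46 is 46^((307+1)/4) = 46^77 mod 307.
Repeated squaring: 46^2≡274, 46^4≡168, 46^8≡287, 46^16≡93, 46^32≡53, 46^64≡46 (mod 307).
46^77 = 46^(64+8+4+1) ≡ 53 (mod 307).
Check: 53² = 2809 ≡ 46 (mod 307). The two roots are 53 and 254.

53, 254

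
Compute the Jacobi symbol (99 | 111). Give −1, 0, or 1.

Reciprocity: 99 ≡ 3 and 111 ≡ 3 (mod 4), so (99/111) = −(111/99).
Reduce top mod 99: now compute (12/99).
Pull out 2^2: since 99 ≡ 3 (mod 8), (2/99) = -1, so (2/99)^2 = +1.
Reciprocity: 3 ≡ 3 and 99 ≡ 3 (mod 4), so (3/99) = −(99/3).
Reduce top mod 3: now compute (0/3).
Top reduces to 0: gcd > 1, so the symbol is 0.

0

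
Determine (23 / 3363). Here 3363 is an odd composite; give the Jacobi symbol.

Reciprocity: 23 ≡ 3 and 3363 ≡ 3 (mod 4), so (23/3363) = −(3363/23).
Reduce top mod 23: now compute (5/23).
Reciprocity: 5 ≡ 1 and 23 ≡ 3 (mod 4), so (5/23) = +(23/5).
Reduce top mod 5: now compute (3/5).
Reciprocity: 3 ≡ 3 and 5 ≡ 1 (mod 4), so (3/5) = +(5/3).
Reduce top mod 3: now compute (2/3).
Pull out 2: since 3 ≡ 3 (mod 8), (2/3) = -1.
Reached (1/3) = 1. Collecting the sign flips along the way, the symbol is +1.

1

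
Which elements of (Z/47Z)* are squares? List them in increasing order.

Square k = 1,…,23 (k and 47−k give the same square):
1²=1, 2²=4, 3²=9, 4²=16, 5²=25, 6²=36, 7²≡2, 8²≡17, 9²≡34, 10²≡6, 11²≡27, 12²≡3, 13²≡28, 14²≡8, 15²≡37, 16²≡21, 17²≡7, 18²≡42, 19²≡32, 20²≡24, 21²≡18, 22²≡14, 23²≡12 (mod 47).
So the quadratic residues mod 47 are {1, 2, 3, 4, 6, 7, 8, 9, 12, 14, 16, 17, 18, 21, 24, 25, 27, 28, 32, 34, 36, 37, 42}.

1,2,3,4,6,7,8,9,12,14,16,17,18,21,24,25,27,28,32,34,36,37,42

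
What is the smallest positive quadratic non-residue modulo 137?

3

(2/137) = +1, so 2 is a residue.
(3/137) = −1, so 3 is the smallest positive non-residue mod 137.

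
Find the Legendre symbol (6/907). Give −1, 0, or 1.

1

Pull out 2: since 907 ≡ 3 (mod 8), (2/907) = -1.
Reciprocity: 3 ≡ 3 and 907 ≡ 3 (mod 4), so (3/907) = −(907/3).
Reduce top mod 3: now compute (1/3).
Reached (1/3) = 1. Collecting the sign flips along the way, the symbol is +1.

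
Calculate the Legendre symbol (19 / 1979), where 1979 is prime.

1

Reciprocity: 19 ≡ 3 and 1979 ≡ 3 (mod 4), so (19/1979) = −(1979/19).
Reduce top mod 19: now compute (3/19).
Reciprocity: 3 ≡ 3 and 19 ≡ 3 (mod 4), so (3/19) = −(19/3).
Reduce top mod 3: now compute (1/3).
Reached (1/3) = 1. Collecting the sign flips along the way, the symbol is +1.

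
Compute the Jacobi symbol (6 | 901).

-1

Pull out 2: since 901 ≡ 5 (mod 8), (2/901) = -1.
Reciprocity: 3 ≡ 3 and 901 ≡ 1 (mod 4), so (3/901) = +(901/3).
Reduce top mod 3: now compute (1/3).
Reached (1/3) = 1. Collecting the sign flips along the way, the symbol is -1.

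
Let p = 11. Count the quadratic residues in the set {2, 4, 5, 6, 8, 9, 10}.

3

(2/11) = -1 → non-residue.
(4/11) = +1 → QR.
(5/11) = +1 → QR.
(6/11) = -1 → non-residue.
(8/11) = -1 → non-residue.
(9/11) = +1 → QR.
(10/11) = -1 → non-residue.
Total quadratic residues among the 7: 3.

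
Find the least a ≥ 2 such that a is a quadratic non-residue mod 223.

(2/223) = +1, so 2 is a residue.
(3/223) = −1, so 3 is the smallest positive non-residue mod 223.

3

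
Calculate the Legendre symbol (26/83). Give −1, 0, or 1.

Euler's criterion: (26/83) ≡ 26^41 (mod 83).
26^2 ≡ 12 (mod 83)
26^4 ≡ 61 (mod 83)
26^8 ≡ 69 (mod 83)
26^16 ≡ 30 (mod 83)
26^32 ≡ 70 (mod 83)
26^41 = 26^(32+8+1) ≡ 1 (mod 83).
Result is 1, so (26/83) = 1.

1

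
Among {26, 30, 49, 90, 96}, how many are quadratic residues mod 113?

(26/113) = +1 → QR.
(30/113) = +1 → QR.
(49/113) = +1 → QR.
(90/113) = -1 → non-residue.
(96/113) = -1 → non-residue.
Total quadratic residues among the 5: 3.

3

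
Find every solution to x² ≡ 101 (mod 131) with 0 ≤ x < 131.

Since 131 ≡ 3 (mod 4), a square root of 101 is 101^((131+1)/4) = 101^33 mod 131.
Repeated squaring: 101^2≡114, 101^4≡27, 101^8≡74, 101^16≡105, 101^32≡21 (mod 131).
101^33 = 101^(32+1) ≡ 25 (mod 131).
Check: 25² = 625 ≡ 101 (mod 131). The two roots are 25 and 106.

25, 106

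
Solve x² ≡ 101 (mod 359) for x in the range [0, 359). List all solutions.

Since 359 ≡ 3 (mod 4), a square root of 101 is 101^((359+1)/4) = 101^90 mod 359.
Repeated squaring: 101^2≡149, 101^4≡302, 101^8≡18, 101^16≡324, 101^32≡148, 101^64≡5 (mod 359).
101^90 = 101^(64+16+8+2) ≡ 222 (mod 359).
Check: 222² = 49284 ≡ 101 (mod 359). The two roots are 137 and 222.

137, 222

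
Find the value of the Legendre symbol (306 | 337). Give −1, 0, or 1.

-1

Pull out 2: since 337 ≡ 1 (mod 8), (2/337) = +1.
Reciprocity: 153 ≡ 1 and 337 ≡ 1 (mod 4), so (153/337) = +(337/153).
Reduce top mod 153: now compute (31/153).
Reciprocity: 31 ≡ 3 and 153 ≡ 1 (mod 4), so (31/153) = +(153/31).
Reduce top mod 31: now compute (29/31).
Reciprocity: 29 ≡ 1 and 31 ≡ 3 (mod 4), so (29/31) = +(31/29).
Reduce top mod 29: now compute (2/29).
Pull out 2: since 29 ≡ 5 (mod 8), (2/29) = -1.
Reached (1/29) = 1. Collecting the sign flips along the way, the symbol is -1.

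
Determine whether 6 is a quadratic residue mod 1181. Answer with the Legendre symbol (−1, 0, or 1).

1

Pull out 2: since 1181 ≡ 5 (mod 8), (2/1181) = -1.
Reciprocity: 3 ≡ 3 and 1181 ≡ 1 (mod 4), so (3/1181) = +(1181/3).
Reduce top mod 3: now compute (2/3).
Pull out 2: since 3 ≡ 3 (mod 8), (2/3) = -1.
Reached (1/3) = 1. Collecting the sign flips along the way, the symbol is +1.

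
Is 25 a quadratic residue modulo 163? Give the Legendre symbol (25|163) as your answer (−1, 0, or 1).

1

Euler's criterion: (25/163) ≡ 25^81 (mod 163).
25^2 ≡ 136 (mod 163)
25^4 ≡ 77 (mod 163)
25^8 ≡ 61 (mod 163)
25^16 ≡ 135 (mod 163)
25^32 ≡ 132 (mod 163)
25^64 ≡ 146 (mod 163)
25^81 = 25^(64+16+1) ≡ 1 (mod 163).
Result is 1, so (25/163) = 1.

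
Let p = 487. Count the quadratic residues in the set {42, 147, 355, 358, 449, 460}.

(42/487) = +1 → QR.
(147/487) = -1 → non-residue.
(355/487) = -1 → non-residue.
(358/487) = -1 → non-residue.
(449/487) = -1 → non-residue.
(460/487) = +1 → QR.
Total quadratic residues among the 6: 2.

2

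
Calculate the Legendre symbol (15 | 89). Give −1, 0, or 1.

-1

Reciprocity: 15 ≡ 3 and 89 ≡ 1 (mod 4), so (15/89) = +(89/15).
Reduce top mod 15: now compute (14/15).
Pull out 2: since 15 ≡ 7 (mod 8), (2/15) = +1.
Reciprocity: 7 ≡ 3 and 15 ≡ 3 (mod 4), so (7/15) = −(15/7).
Reduce top mod 7: now compute (1/7).
Reached (1/7) = 1. Collecting the sign flips along the way, the symbol is -1.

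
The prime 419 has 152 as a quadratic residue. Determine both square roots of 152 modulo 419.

69, 350

Since 419 ≡ 3 (mod 4), a square root of 152 is 152^((419+1)/4) = 152^105 mod 419.
Repeated squaring: 152^2≡59, 152^4≡129, 152^8≡300, 152^16≡334, 152^32≡102, 152^64≡348 (mod 419).
152^105 = 152^(64+32+8+1) ≡ 69 (mod 419).
Check: 69² = 4761 ≡ 152 (mod 419). The two roots are 69 and 350.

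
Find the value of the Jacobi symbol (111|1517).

Reciprocity: 111 ≡ 3 and 1517 ≡ 1 (mod 4), so (111/1517) = +(1517/111).
Reduce top mod 111: now compute (74/111).
Pull out 2: since 111 ≡ 7 (mod 8), (2/111) = +1.
Reciprocity: 37 ≡ 1 and 111 ≡ 3 (mod 4), so (37/111) = +(111/37).
Reduce top mod 37: now compute (0/37).
Top reduces to 0: gcd > 1, so the symbol is 0.

0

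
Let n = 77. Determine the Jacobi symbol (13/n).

Reciprocity: 13 ≡ 1 and 77 ≡ 1 (mod 4), so (13/77) = +(77/13).
Reduce top mod 13: now compute (12/13).
Pull out 2^2: since 13 ≡ 5 (mod 8), (2/13) = -1, so (2/13)^2 = +1.
Reciprocity: 3 ≡ 3 and 13 ≡ 1 (mod 4), so (3/13) = +(13/3).
Reduce top mod 3: now compute (1/3).
Reached (1/3) = 1. Collecting the sign flips along the way, the symbol is +1.

1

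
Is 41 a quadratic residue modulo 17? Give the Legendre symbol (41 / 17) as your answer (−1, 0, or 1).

-1

First reduce: 41 ≡ 7 (mod 17).
Reciprocity: 7 ≡ 3 and 17 ≡ 1 (mod 4), so (7/17) = +(17/7).
Reduce top mod 7: now compute (3/7).
Reciprocity: 3 ≡ 3 and 7 ≡ 3 (mod 4), so (3/7) = −(7/3).
Reduce top mod 3: now compute (1/3).
Reached (1/3) = 1. Collecting the sign flips along the way, the symbol is -1.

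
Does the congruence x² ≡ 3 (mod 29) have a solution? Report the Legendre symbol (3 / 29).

-1

Euler's criterion: (3/29) ≡ 3^14 (mod 29).
3^2 ≡ 9 (mod 29)
3^4 ≡ 23 (mod 29)
3^8 ≡ 7 (mod 29)
3^14 = 3^(8+4+2) ≡ 28 (mod 29).
Result is 28 ≡ −1, so (3/29) = −1.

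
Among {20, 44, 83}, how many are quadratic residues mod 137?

1

(20/137) = -1 → non-residue.
(44/137) = +1 → QR.
(83/137) = -1 → non-residue.
Total quadratic residues among the 3: 1.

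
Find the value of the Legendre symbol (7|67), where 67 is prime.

Reciprocity: 7 ≡ 3 and 67 ≡ 3 (mod 4), so (7/67) = −(67/7).
Reduce top mod 7: now compute (4/7).
Pull out 2^2: since 7 ≡ 7 (mod 8), (2/7) = +1, so (2/7)^2 = +1.
Reached (1/7) = 1. Collecting the sign flips along the way, the symbol is -1.

-1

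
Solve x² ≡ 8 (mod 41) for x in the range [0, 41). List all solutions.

41 ≡ 1 (mod 4), so we find a root by search.
Trying successive values, 7² = 49 ≡ 8 (mod 41). The other root is 41 − 7 = 34.

7, 34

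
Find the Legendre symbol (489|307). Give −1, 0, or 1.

Euler's criterion: (489/307) ≡ 182^153 (mod 307).
182^2 ≡ 275 (mod 307)
182^4 ≡ 103 (mod 307)
182^8 ≡ 171 (mod 307)
182^16 ≡ 76 (mod 307)
182^32 ≡ 250 (mod 307)
182^64 ≡ 179 (mod 307)
182^128 ≡ 113 (mod 307)
182^153 = 182^(128+16+8+1) ≡ 1 (mod 307).
Result is 1, so (489/307) = 1.

1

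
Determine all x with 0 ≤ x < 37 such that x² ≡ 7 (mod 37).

37 ≡ 1 (mod 4), so we find a root by search.
Trying successive values, 9² = 81 ≡ 7 (mod 37). The other root is 37 − 9 = 28.

9, 28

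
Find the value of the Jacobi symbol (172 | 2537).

Pull out 2^2: since 2537 ≡ 1 (mod 8), (2/2537) = +1, so (2/2537)^2 = +1.
Reciprocity: 43 ≡ 3 and 2537 ≡ 1 (mod 4), so (43/2537) = +(2537/43).
Reduce top mod 43: now compute (0/43).
Top reduces to 0: gcd > 1, so the symbol is 0.

0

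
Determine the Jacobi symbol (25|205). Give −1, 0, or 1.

Reciprocity: 25 ≡ 1 and 205 ≡ 1 (mod 4), so (25/205) = +(205/25).
Reduce top mod 25: now compute (5/25).
Reciprocity: 5 ≡ 1 and 25 ≡ 1 (mod 4), so (5/25) = +(25/5).
Reduce top mod 5: now compute (0/5).
Top reduces to 0: gcd > 1, so the symbol is 0.

0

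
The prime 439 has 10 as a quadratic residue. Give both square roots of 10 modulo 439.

154, 285

Since 439 ≡ 3 (mod 4), a square root of 10 is 10^((439+1)/4) = 10^110 mod 439.
Repeated squaring: 10^2≡100, 10^4≡342, 10^8≡190, 10^16≡102, 10^32≡307, 10^64≡303 (mod 439).
10^110 = 10^(64+32+8+4+2) ≡ 154 (mod 439).
Check: 154² = 23716 ≡ 10 (mod 439). The two roots are 154 and 285.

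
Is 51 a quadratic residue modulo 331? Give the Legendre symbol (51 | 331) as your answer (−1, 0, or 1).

-1

Euler's criterion: (51/331) ≡ 51^165 (mod 331).
51^2 ≡ 284 (mod 331)
51^4 ≡ 223 (mod 331)
51^8 ≡ 79 (mod 331)
51^16 ≡ 283 (mod 331)
51^32 ≡ 318 (mod 331)
51^64 ≡ 169 (mod 331)
51^128 ≡ 95 (mod 331)
51^165 = 51^(128+32+4+1) ≡ 330 (mod 331).
Result is 330 ≡ −1, so (51/331) = −1.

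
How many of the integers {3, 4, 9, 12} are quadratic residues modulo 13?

(3/13) = +1 → QR.
(4/13) = +1 → QR.
(9/13) = +1 → QR.
(12/13) = +1 → QR.
Total quadratic residues among the 4: 4.

4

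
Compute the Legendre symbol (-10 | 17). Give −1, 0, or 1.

First reduce: -10 ≡ 7 (mod 17).
Reciprocity: 7 ≡ 3 and 17 ≡ 1 (mod 4), so (7/17) = +(17/7).
Reduce top mod 7: now compute (3/7).
Reciprocity: 3 ≡ 3 and 7 ≡ 3 (mod 4), so (3/7) = −(7/3).
Reduce top mod 3: now compute (1/3).
Reached (1/3) = 1. Collecting the sign flips along the way, the symbol is -1.

-1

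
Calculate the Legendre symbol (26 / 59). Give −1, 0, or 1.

1

Euler's criterion: (26/59) ≡ 26^29 (mod 59).
26^2 ≡ 27 (mod 59)
26^4 ≡ 21 (mod 59)
26^8 ≡ 28 (mod 59)
26^16 ≡ 17 (mod 59)
26^29 = 26^(16+8+4+1) ≡ 1 (mod 59).
Result is 1, so (26/59) = 1.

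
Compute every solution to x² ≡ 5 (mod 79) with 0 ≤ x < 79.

20, 59

Since 79 ≡ 3 (mod 4), a square root of 5 is 5^((79+1)/4) = 5^20 mod 79.
Repeated squaring: 5^2≡25, 5^4≡72, 5^8≡49, 5^16≡31 (mod 79).
5^20 = 5^(16+4) ≡ 20 (mod 79).
Check: 20² = 400 ≡ 5 (mod 79). The two roots are 20 and 59.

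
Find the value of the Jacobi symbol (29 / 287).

-1

Reciprocity: 29 ≡ 1 and 287 ≡ 3 (mod 4), so (29/287) = +(287/29).
Reduce top mod 29: now compute (26/29).
Pull out 2: since 29 ≡ 5 (mod 8), (2/29) = -1.
Reciprocity: 13 ≡ 1 and 29 ≡ 1 (mod 4), so (13/29) = +(29/13).
Reduce top mod 13: now compute (3/13).
Reciprocity: 3 ≡ 3 and 13 ≡ 1 (mod 4), so (3/13) = +(13/3).
Reduce top mod 3: now compute (1/3).
Reached (1/3) = 1. Collecting the sign flips along the way, the symbol is -1.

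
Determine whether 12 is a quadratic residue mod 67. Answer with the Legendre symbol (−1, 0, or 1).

Pull out 2^2: since 67 ≡ 3 (mod 8), (2/67) = -1, so (2/67)^2 = +1.
Reciprocity: 3 ≡ 3 and 67 ≡ 3 (mod 4), so (3/67) = −(67/3).
Reduce top mod 3: now compute (1/3).
Reached (1/3) = 1. Collecting the sign flips along the way, the symbol is -1.

-1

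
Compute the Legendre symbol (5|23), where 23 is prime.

-1

Reciprocity: 5 ≡ 1 and 23 ≡ 3 (mod 4), so (5/23) = +(23/5).
Reduce top mod 5: now compute (3/5).
Reciprocity: 3 ≡ 3 and 5 ≡ 1 (mod 4), so (3/5) = +(5/3).
Reduce top mod 3: now compute (2/3).
Pull out 2: since 3 ≡ 3 (mod 8), (2/3) = -1.
Reached (1/3) = 1. Collecting the sign flips along the way, the symbol is -1.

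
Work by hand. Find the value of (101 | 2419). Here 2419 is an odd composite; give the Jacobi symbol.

1

Reciprocity: 101 ≡ 1 and 2419 ≡ 3 (mod 4), so (101/2419) = +(2419/101).
Reduce top mod 101: now compute (96/101).
Pull out 2^5: since 101 ≡ 5 (mod 8), (2/101) = -1, so (2/101)^5 = -1.
Reciprocity: 3 ≡ 3 and 101 ≡ 1 (mod 4), so (3/101) = +(101/3).
Reduce top mod 3: now compute (2/3).
Pull out 2: since 3 ≡ 3 (mod 8), (2/3) = -1.
Reached (1/3) = 1. Collecting the sign flips along the way, the symbol is +1.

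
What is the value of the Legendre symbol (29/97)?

-1

Euler's criterion: (29/97) ≡ 29^48 (mod 97).
29^2 ≡ 65 (mod 97)
29^4 ≡ 54 (mod 97)
29^8 ≡ 6 (mod 97)
29^16 ≡ 36 (mod 97)
29^32 ≡ 35 (mod 97)
29^48 = 29^(32+16) ≡ 96 (mod 97).
Result is 96 ≡ −1, so (29/97) = −1.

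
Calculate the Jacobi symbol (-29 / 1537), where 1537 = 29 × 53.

0

First reduce: -29 ≡ 1508 (mod 1537).
Pull out 2^2: since 1537 ≡ 1 (mod 8), (2/1537) = +1, so (2/1537)^2 = +1.
Reciprocity: 377 ≡ 1 and 1537 ≡ 1 (mod 4), so (377/1537) = +(1537/377).
Reduce top mod 377: now compute (29/377).
Reciprocity: 29 ≡ 1 and 377 ≡ 1 (mod 4), so (29/377) = +(377/29).
Reduce top mod 29: now compute (0/29).
Top reduces to 0: gcd > 1, so the symbol is 0.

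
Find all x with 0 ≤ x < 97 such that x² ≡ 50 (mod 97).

97 ≡ 1 (mod 4), so we find a root by search.
Trying successive values, 27² = 729 ≡ 50 (mod 97). The other root is 97 − 27 = 70.

27, 70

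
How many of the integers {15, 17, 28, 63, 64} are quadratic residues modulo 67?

3

(15/67) = +1 → QR.
(17/67) = +1 → QR.
(28/67) = -1 → non-residue.
(63/67) = -1 → non-residue.
(64/67) = +1 → QR.
Total quadratic residues among the 5: 3.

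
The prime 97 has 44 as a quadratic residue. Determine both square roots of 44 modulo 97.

97 ≡ 1 (mod 4), so we find a root by search.
Trying successive values, 23² = 529 ≡ 44 (mod 97). The other root is 97 − 23 = 74.

23, 74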